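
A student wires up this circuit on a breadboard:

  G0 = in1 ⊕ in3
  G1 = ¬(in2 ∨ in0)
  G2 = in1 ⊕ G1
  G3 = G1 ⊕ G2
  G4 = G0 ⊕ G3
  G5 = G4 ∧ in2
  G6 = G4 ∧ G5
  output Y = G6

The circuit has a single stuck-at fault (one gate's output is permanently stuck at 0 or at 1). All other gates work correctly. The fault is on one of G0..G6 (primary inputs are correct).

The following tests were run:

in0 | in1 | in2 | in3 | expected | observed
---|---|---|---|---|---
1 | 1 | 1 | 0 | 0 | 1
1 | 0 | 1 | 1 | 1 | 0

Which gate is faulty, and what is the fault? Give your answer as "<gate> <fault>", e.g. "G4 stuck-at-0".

G0 stuck-at-0

Fault-free values for test 1 (in0=1, in1=1, in2=1, in3=0): G0=1, G1=0, G2=1, G3=1, G4=0, G5=0, G6=0, giving Y=0. Observed 1.
Test 1: faults giving observed 1 are {G0 stuck-at-0, G2 stuck-at-0, G3 stuck-at-0, G4 stuck-at-1, G6 stuck-at-1}.
Test 2 (in0=1, in1=0, in2=1, in3=1): fault-free G0=1, G1=0, G2=0, G3=0, G4=1, G5=1, G6=1 → 1; observed 0. Eliminates G2 stuck-at-0, G3 stuck-at-0, G4 stuck-at-1, G6 stuck-at-1.
Only G0 stuck-at-0 is consistent with every test.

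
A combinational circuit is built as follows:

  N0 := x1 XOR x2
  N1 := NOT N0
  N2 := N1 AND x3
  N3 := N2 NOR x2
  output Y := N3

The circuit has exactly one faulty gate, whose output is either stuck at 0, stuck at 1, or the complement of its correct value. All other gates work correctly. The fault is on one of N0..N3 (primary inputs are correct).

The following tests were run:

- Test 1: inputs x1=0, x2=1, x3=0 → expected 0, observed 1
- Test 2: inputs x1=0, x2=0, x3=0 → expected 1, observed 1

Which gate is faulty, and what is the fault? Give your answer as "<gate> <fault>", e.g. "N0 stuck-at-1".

N3 stuck-at-1

Fault-free values for test 1 (x1=0, x2=1, x3=0): N0=1, N1=0, N2=0, N3=0, giving Y=0. Observed 1.
Test 1: faults giving observed 1 are {N3 stuck-at-1, N3 inverted output}.
Test 2 (x1=0, x2=0, x3=0): fault-free N0=0, N1=1, N2=0, N3=1 → 1; observed 1. Eliminates N3 inverted output.
Only N3 stuck-at-1 is consistent with every test.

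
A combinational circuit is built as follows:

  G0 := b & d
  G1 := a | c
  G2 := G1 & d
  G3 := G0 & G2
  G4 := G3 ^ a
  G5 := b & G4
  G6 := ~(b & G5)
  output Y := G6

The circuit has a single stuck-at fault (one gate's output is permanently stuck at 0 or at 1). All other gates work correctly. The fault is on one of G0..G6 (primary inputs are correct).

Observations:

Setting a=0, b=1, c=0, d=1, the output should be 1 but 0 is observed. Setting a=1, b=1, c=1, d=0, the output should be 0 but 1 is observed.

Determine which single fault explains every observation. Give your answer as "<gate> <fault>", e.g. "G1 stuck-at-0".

Fault-free values for test 1 (a=0, b=1, c=0, d=1): G0=1, G1=0, G2=0, G3=0, G4=0, G5=0, G6=1, giving Y=1. Observed 0.
Test 1: faults giving observed 0 are {G1 stuck-at-1, G2 stuck-at-1, G3 stuck-at-1, G4 stuck-at-1, G5 stuck-at-1, G6 stuck-at-0}.
Test 2 (a=1, b=1, c=1, d=0): fault-free G0=0, G1=1, G2=0, G3=0, G4=1, G5=1, G6=0 → 0; observed 1. Eliminates G1 stuck-at-1, G2 stuck-at-1, G4 stuck-at-1, G5 stuck-at-1, G6 stuck-at-0.
Only G3 stuck-at-1 is consistent with every test.

G3 stuck-at-1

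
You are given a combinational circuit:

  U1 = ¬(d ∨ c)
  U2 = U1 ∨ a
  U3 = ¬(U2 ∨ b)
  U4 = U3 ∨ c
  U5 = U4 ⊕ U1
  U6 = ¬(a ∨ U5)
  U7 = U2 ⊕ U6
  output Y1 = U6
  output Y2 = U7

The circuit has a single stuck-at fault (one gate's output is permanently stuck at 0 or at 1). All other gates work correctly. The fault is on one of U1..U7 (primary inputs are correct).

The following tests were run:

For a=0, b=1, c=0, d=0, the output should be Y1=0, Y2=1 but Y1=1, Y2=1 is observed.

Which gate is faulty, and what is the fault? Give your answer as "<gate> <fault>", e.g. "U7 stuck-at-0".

U1 stuck-at-0

Fault-free values for test 1 (a=0, b=1, c=0, d=0): U1=1, U2=1, U3=0, U4=0, U5=1, U6=0, U7=1, giving Y1=0, Y2=1. Observed Y1=1, Y2=1.
Test 1: faults giving observed Y1=1, Y2=1 are {U1 stuck-at-0}.
Only U1 stuck-at-0 is consistent with every test.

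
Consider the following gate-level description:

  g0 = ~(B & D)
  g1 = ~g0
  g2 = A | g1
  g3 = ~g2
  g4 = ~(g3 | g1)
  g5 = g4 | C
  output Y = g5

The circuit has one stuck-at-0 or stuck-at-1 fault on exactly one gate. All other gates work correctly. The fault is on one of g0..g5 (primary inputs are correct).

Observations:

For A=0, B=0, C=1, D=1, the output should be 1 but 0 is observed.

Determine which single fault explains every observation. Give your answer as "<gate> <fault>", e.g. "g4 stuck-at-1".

g5 stuck-at-0

Fault-free values for test 1 (A=0, B=0, C=1, D=1): g0=1, g1=0, g2=0, g3=1, g4=0, g5=1, giving Y=1. Observed 0.
Test 1: faults giving observed 0 are {g5 stuck-at-0}.
Only g5 stuck-at-0 is consistent with every test.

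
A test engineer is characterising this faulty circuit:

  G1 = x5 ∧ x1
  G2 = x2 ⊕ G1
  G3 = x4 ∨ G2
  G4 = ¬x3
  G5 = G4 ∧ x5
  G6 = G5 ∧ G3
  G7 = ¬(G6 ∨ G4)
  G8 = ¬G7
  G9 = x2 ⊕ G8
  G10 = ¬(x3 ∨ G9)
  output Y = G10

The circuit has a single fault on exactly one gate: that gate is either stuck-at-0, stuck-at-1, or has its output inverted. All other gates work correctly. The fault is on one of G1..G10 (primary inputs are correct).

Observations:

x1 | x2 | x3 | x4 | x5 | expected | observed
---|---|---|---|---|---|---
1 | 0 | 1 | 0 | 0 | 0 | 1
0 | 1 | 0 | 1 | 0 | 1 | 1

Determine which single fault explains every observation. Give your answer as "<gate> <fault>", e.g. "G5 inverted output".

G10 stuck-at-1

Fault-free values for test 1 (x1=1, x2=0, x3=1, x4=0, x5=0): G1=0, G2=0, G3=0, G4=0, G5=0, G6=0, G7=1, G8=0, G9=0, G10=0, giving Y=0. Observed 1.
Test 1: faults giving observed 1 are {G10 stuck-at-1, G10 inverted output}.
Test 2 (x1=0, x2=1, x3=0, x4=1, x5=0): fault-free G1=0, G2=1, G3=1, G4=1, G5=0, G6=0, G7=0, G8=1, G9=0, G10=1 → 1; observed 1. Eliminates G10 inverted output.
Only G10 stuck-at-1 is consistent with every test.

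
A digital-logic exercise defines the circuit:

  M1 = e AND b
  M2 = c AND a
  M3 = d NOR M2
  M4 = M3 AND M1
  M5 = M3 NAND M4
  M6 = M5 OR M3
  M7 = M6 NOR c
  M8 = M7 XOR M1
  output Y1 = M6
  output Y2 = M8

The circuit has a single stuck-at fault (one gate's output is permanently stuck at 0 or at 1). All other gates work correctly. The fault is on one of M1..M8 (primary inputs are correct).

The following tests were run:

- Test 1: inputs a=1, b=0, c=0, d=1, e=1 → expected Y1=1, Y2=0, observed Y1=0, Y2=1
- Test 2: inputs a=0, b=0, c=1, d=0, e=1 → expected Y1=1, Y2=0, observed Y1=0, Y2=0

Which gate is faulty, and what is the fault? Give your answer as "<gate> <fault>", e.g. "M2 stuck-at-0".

Fault-free values for test 1 (a=1, b=0, c=0, d=1, e=1): M1=0, M2=0, M3=0, M4=0, M5=1, M6=1, M7=0, M8=0, giving Y1=1, Y2=0. Observed Y1=0, Y2=1.
Test 1: faults giving observed Y1=0, Y2=1 are {M5 stuck-at-0, M6 stuck-at-0}.
Test 2 (a=0, b=0, c=1, d=0, e=1): fault-free M1=0, M2=0, M3=1, M4=0, M5=1, M6=1, M7=0, M8=0 → Y1=1, Y2=0; observed Y1=0, Y2=0. Eliminates M5 stuck-at-0.
Only M6 stuck-at-0 is consistent with every test.

M6 stuck-at-0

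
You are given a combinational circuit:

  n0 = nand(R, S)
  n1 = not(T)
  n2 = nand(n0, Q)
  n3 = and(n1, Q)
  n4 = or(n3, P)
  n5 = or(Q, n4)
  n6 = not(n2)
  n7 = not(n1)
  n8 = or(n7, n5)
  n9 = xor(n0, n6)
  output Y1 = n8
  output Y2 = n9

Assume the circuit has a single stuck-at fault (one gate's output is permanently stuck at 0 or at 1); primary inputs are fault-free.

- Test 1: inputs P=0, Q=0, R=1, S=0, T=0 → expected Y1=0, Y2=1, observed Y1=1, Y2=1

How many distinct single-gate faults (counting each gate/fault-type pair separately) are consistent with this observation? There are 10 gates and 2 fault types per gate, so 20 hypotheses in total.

6

Fault-free: n0=1, n1=1, n2=1, n3=0, n4=0, n5=0, n6=0, n7=0, n8=0, n9=1 → Y1=0, Y2=1. Observed Y1=1, Y2=1.
  n0: none of the 2 fault types match ✗
  n1: stuck-at-0 ✓; others ✗
  n2: none of the 2 fault types match ✗
  n3: stuck-at-1 ✓; others ✗
  n4: stuck-at-1 ✓; others ✗
  n5: stuck-at-1 ✓; others ✗
  n6: none of the 2 fault types match ✗
  n7: stuck-at-1 ✓; others ✗
  n8: stuck-at-1 ✓; others ✗
  n9: none of the 2 fault types match ✗
Consistent faults: {n1 stuck-at-0, n3 stuck-at-1, n4 stuck-at-1, n5 stuck-at-1, n7 stuck-at-1, n8 stuck-at-1} — 6 in all.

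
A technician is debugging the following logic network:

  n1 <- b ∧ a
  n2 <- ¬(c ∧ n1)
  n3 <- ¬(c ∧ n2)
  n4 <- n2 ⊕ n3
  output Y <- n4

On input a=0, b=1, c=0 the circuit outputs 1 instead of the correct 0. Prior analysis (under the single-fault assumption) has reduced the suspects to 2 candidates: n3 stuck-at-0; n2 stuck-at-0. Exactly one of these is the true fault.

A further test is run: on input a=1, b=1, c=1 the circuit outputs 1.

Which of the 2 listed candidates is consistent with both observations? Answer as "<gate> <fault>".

n2 stuck-at-0

Evaluate each candidate on input a=1, b=1, c=1:
  n3 stuck-at-0: n1=1, n2=0, n3=0 [stuck-at-0], n4=0 → 0 — eliminated
  n2 stuck-at-0: n1=1, n2=0 [stuck-at-0], n3=1, n4=1 → 1 — matches
Only n2 stuck-at-0 reproduces the observed 1.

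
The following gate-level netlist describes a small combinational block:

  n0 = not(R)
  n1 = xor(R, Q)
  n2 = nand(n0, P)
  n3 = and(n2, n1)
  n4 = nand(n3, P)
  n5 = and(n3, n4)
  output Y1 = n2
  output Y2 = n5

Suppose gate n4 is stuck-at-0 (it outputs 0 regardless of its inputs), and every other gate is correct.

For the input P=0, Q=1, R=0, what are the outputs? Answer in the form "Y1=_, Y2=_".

Y1=1, Y2=0

Propagate with n4 forced: n0=1, n1=1, n2=1, n3=1, n4=0 [stuck-at-0], n5=0.
So the outputs are Y1=1, Y2=0. (Without the fault they would be Y1=1, Y2=1.)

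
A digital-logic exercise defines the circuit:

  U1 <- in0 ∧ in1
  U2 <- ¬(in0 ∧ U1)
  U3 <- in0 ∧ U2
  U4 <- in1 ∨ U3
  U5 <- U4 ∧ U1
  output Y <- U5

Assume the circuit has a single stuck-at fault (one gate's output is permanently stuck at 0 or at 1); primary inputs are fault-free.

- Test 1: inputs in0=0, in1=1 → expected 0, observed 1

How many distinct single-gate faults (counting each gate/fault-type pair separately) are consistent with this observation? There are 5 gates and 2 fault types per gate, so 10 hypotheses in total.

Fault-free: U1=0, U2=1, U3=0, U4=1, U5=0 → 0. Observed 1.
  U1 stuck-at-0: output 0 ✗
  U1 stuck-at-1: output 1 ✓
  U2 stuck-at-0: output 0 ✗
  U2 stuck-at-1: output 0 ✗
  U3 stuck-at-0: output 0 ✗
  U3 stuck-at-1: output 0 ✗
  U4 stuck-at-0: output 0 ✗
  U4 stuck-at-1: output 0 ✗
  U5 stuck-at-0: output 0 ✗
  U5 stuck-at-1: output 1 ✓
Consistent faults: {U1 stuck-at-1, U5 stuck-at-1} — 2 in all.

2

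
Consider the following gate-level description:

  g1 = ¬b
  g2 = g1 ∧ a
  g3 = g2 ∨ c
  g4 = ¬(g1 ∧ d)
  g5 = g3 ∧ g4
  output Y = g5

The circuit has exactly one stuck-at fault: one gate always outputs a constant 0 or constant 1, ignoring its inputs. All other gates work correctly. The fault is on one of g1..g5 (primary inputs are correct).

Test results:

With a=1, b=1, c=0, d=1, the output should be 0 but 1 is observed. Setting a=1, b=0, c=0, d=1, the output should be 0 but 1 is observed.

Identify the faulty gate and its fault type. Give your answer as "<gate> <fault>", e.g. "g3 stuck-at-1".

Fault-free values for test 1 (a=1, b=1, c=0, d=1): g1=0, g2=0, g3=0, g4=1, g5=0, giving Y=0. Observed 1.
Test 1: faults giving observed 1 are {g2 stuck-at-1, g3 stuck-at-1, g5 stuck-at-1}.
Test 2 (a=1, b=0, c=0, d=1): fault-free g1=1, g2=1, g3=1, g4=0, g5=0 → 0; observed 1. Eliminates g2 stuck-at-1, g3 stuck-at-1.
Only g5 stuck-at-1 is consistent with every test.

g5 stuck-at-1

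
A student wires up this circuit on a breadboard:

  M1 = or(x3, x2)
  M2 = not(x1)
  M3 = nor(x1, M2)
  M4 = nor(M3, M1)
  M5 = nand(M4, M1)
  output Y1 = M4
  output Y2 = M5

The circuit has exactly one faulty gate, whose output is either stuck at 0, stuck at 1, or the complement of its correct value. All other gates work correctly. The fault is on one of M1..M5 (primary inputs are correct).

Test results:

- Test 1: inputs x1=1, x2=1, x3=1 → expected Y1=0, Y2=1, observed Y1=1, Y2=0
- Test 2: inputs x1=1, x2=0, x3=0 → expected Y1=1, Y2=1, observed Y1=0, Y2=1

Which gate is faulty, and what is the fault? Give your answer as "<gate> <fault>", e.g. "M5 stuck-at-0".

M4 inverted output

Fault-free values for test 1 (x1=1, x2=1, x3=1): M1=1, M2=0, M3=0, M4=0, M5=1, giving Y1=0, Y2=1. Observed Y1=1, Y2=0.
Test 1: faults giving observed Y1=1, Y2=0 are {M4 stuck-at-1, M4 inverted output}.
Test 2 (x1=1, x2=0, x3=0): fault-free M1=0, M2=0, M3=0, M4=1, M5=1 → Y1=1, Y2=1; observed Y1=0, Y2=1. Eliminates M4 stuck-at-1.
Only M4 inverted output is consistent with every test.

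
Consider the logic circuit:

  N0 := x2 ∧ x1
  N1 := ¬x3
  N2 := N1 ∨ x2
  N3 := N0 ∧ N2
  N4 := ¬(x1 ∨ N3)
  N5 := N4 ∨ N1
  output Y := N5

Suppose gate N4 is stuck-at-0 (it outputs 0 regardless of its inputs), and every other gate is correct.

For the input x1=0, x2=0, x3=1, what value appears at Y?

0

Propagate with N4 forced: N0=0, N1=0, N2=0, N3=0, N4=0 [stuck-at-0], N5=0.
So Y = 0. (Without the fault it would be 1.)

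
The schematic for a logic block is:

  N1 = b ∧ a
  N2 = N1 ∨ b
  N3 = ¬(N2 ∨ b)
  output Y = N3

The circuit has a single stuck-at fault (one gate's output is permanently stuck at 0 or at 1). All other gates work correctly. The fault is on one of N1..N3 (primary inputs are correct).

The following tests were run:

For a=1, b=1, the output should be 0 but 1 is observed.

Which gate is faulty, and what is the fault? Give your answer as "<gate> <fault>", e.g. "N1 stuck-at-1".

Fault-free values for test 1 (a=1, b=1): N1=1, N2=1, N3=0, giving Y=0. Observed 1.
Test 1: faults giving observed 1 are {N3 stuck-at-1}.
Only N3 stuck-at-1 is consistent with every test.

N3 stuck-at-1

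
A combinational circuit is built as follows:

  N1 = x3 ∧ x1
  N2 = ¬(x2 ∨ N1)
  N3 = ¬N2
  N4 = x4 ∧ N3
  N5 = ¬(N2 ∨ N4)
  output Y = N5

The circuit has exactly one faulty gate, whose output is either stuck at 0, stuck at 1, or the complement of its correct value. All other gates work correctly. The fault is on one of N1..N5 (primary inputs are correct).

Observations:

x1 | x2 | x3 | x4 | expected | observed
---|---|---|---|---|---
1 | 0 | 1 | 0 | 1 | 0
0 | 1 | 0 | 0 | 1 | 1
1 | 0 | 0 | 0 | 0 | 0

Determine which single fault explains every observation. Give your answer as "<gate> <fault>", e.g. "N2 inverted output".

N1 stuck-at-0

Fault-free values for test 1 (x1=1, x2=0, x3=1, x4=0): N1=1, N2=0, N3=1, N4=0, N5=1, giving Y=1. Observed 0.
Test 1: faults giving observed 0 are {N1 stuck-at-0, N1 inverted output, N2 stuck-at-1, N2 inverted output, N4 stuck-at-1, N4 inverted output, N5 stuck-at-0, N5 inverted output}.
Test 2 (x1=0, x2=1, x3=0, x4=0): fault-free N1=0, N2=0, N3=1, N4=0, N5=1 → 1; observed 1. Eliminates N2 stuck-at-1, N2 inverted output, N4 stuck-at-1, N4 inverted output, N5 stuck-at-0, N5 inverted output.
Test 3 (x1=1, x2=0, x3=0, x4=0): fault-free N1=0, N2=1, N3=0, N4=0, N5=0 → 0; observed 0. Eliminates N1 inverted output.
Only N1 stuck-at-0 is consistent with every test.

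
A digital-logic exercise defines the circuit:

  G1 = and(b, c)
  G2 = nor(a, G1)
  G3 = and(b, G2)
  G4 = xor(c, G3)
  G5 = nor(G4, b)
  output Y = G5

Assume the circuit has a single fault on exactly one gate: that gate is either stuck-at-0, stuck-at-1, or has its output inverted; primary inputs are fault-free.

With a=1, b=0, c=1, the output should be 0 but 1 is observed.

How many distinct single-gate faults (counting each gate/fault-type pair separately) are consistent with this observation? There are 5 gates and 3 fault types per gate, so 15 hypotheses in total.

Fault-free: G1=0, G2=0, G3=0, G4=1, G5=0 → 0. Observed 1.
  G1: none of the 3 fault types match ✗
  G2: none of the 3 fault types match ✗
  G3: stuck-at-1, inverted output ✓; others ✗
  G4: stuck-at-0, inverted output ✓; others ✗
  G5: stuck-at-1, inverted output ✓; others ✗
Consistent faults: {G3 stuck-at-1, G3 inverted output, G4 stuck-at-0, G4 inverted output, G5 stuck-at-1, G5 inverted output} — 6 in all.

6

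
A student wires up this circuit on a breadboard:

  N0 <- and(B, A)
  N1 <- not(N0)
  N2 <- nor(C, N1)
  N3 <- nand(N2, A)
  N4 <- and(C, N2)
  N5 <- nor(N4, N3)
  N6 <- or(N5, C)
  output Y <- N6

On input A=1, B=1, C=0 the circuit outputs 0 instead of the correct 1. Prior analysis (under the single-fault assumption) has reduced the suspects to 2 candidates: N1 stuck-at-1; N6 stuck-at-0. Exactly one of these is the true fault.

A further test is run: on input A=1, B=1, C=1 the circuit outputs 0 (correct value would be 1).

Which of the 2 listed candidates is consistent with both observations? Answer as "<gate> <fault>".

N6 stuck-at-0

Evaluate each candidate on input A=1, B=1, C=1:
  N1 stuck-at-1: N0=1, N1=1 [stuck-at-1], N2=0, N3=1, N4=0, N5=0, N6=1 → 1 — eliminated
  N6 stuck-at-0: N0=1, N1=0, N2=0, N3=1, N4=0, N5=0, N6=0 [stuck-at-0] → 0 — matches
Only N6 stuck-at-0 reproduces the observed 0.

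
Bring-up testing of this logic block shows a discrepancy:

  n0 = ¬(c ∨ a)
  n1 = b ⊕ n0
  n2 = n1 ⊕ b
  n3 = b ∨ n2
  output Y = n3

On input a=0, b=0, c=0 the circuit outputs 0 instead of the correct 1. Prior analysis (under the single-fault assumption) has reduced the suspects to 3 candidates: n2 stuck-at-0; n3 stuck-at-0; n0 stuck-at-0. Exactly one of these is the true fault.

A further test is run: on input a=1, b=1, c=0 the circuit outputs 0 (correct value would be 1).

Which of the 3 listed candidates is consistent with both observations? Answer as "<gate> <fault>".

n3 stuck-at-0

Evaluate each candidate on input a=1, b=1, c=0:
  n2 stuck-at-0: n0=0, n1=1, n2=0 [stuck-at-0], n3=1 → 1 — eliminated
  n3 stuck-at-0: n0=0, n1=1, n2=0, n3=0 [stuck-at-0] → 0 — matches
  n0 stuck-at-0: n0=0 [stuck-at-0], n1=1, n2=0, n3=1 → 1 — eliminated
Only n3 stuck-at-0 reproduces the observed 0.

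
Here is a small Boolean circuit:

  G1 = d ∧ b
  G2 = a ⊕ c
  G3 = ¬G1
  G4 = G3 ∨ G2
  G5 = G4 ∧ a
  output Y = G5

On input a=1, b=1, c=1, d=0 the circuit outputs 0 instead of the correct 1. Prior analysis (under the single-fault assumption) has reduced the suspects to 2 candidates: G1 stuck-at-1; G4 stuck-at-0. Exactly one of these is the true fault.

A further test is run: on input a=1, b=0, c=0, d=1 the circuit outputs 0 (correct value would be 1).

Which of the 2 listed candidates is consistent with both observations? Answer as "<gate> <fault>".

G4 stuck-at-0

Evaluate each candidate on input a=1, b=0, c=0, d=1:
  G1 stuck-at-1: G1=1 [stuck-at-1], G2=1, G3=0, G4=1, G5=1 → 1 — eliminated
  G4 stuck-at-0: G1=0, G2=1, G3=1, G4=0 [stuck-at-0], G5=0 → 0 — matches
Only G4 stuck-at-0 reproduces the observed 0.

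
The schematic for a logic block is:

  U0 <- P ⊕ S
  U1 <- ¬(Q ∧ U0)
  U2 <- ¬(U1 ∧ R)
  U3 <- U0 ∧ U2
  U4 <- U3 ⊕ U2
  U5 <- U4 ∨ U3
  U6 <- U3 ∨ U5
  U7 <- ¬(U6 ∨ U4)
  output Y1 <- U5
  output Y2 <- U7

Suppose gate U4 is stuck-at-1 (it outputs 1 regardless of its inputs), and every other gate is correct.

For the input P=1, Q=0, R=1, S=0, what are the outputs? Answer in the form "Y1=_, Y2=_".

Propagate with U4 forced: U0=1, U1=1, U2=0, U3=0, U4=1 [stuck-at-1], U5=1, U6=1, U7=0.
So the outputs are Y1=1, Y2=0. (Without the fault they would be Y1=0, Y2=1.)

Y1=1, Y2=0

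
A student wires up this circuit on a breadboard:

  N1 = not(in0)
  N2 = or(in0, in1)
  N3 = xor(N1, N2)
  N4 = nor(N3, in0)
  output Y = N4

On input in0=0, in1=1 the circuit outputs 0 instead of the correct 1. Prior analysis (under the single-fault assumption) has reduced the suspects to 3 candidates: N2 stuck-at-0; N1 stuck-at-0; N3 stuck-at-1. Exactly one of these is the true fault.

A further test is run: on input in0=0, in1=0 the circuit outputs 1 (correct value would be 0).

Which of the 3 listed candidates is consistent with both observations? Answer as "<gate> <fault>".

N1 stuck-at-0

Evaluate each candidate on input in0=0, in1=0:
  N2 stuck-at-0: N1=1, N2=0 [stuck-at-0], N3=1, N4=0 → 0 — eliminated
  N1 stuck-at-0: N1=0 [stuck-at-0], N2=0, N3=0, N4=1 → 1 — matches
  N3 stuck-at-1: N1=1, N2=0, N3=1 [stuck-at-1], N4=0 → 0 — eliminated
Only N1 stuck-at-0 reproduces the observed 1.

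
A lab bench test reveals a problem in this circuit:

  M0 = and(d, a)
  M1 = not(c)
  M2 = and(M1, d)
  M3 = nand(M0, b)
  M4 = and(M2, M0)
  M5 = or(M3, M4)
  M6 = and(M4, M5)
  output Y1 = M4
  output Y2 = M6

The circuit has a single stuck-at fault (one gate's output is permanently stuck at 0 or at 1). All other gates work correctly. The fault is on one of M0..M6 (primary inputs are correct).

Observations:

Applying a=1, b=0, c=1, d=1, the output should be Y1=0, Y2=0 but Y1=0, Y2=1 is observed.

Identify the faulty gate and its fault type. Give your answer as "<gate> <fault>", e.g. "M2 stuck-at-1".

Fault-free values for test 1 (a=1, b=0, c=1, d=1): M0=1, M1=0, M2=0, M3=1, M4=0, M5=1, M6=0, giving Y1=0, Y2=0. Observed Y1=0, Y2=1.
Test 1: faults giving observed Y1=0, Y2=1 are {M6 stuck-at-1}.
Only M6 stuck-at-1 is consistent with every test.

M6 stuck-at-1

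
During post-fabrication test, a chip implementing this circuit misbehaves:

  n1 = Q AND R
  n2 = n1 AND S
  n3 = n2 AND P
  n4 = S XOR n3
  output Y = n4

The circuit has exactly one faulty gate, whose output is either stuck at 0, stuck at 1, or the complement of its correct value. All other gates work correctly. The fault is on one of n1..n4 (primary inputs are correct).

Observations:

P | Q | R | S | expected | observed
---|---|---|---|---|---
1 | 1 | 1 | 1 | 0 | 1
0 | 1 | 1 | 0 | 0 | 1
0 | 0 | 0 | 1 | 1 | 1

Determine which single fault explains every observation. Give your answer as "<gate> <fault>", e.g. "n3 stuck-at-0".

Fault-free values for test 1 (P=1, Q=1, R=1, S=1): n1=1, n2=1, n3=1, n4=0, giving Y=0. Observed 1.
Test 1: faults giving observed 1 are {n1 stuck-at-0, n1 inverted output, n2 stuck-at-0, n2 inverted output, n3 stuck-at-0, n3 inverted output, n4 stuck-at-1, n4 inverted output}.
Test 2 (P=0, Q=1, R=1, S=0): fault-free n1=1, n2=0, n3=0, n4=0 → 0; observed 1. Eliminates n1 stuck-at-0, n1 inverted output, n2 stuck-at-0, n2 inverted output, n3 stuck-at-0.
Test 3 (P=0, Q=0, R=0, S=1): fault-free n1=0, n2=0, n3=0, n4=1 → 1; observed 1. Eliminates n3 inverted output, n4 inverted output.
Only n4 stuck-at-1 is consistent with every test.

n4 stuck-at-1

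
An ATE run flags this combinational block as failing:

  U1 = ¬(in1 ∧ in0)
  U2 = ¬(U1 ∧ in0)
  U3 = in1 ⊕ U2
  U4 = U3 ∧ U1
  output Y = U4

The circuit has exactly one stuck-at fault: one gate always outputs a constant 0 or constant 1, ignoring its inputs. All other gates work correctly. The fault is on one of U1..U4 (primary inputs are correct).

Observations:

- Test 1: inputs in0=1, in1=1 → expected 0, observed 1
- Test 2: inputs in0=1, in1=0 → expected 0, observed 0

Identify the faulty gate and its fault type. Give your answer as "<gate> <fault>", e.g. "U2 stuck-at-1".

Fault-free values for test 1 (in0=1, in1=1): U1=0, U2=1, U3=0, U4=0, giving Y=0. Observed 1.
Test 1: faults giving observed 1 are {U1 stuck-at-1, U4 stuck-at-1}.
Test 2 (in0=1, in1=0): fault-free U1=1, U2=0, U3=0, U4=0 → 0; observed 0. Eliminates U4 stuck-at-1.
Only U1 stuck-at-1 is consistent with every test.

U1 stuck-at-1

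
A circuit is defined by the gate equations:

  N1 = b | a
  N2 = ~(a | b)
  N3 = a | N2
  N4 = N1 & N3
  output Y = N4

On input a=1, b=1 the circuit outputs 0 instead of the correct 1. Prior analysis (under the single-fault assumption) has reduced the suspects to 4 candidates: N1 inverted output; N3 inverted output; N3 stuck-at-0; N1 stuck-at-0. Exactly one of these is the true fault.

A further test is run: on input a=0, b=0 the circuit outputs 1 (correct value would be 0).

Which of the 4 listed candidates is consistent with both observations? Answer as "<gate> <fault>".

N1 inverted output

Evaluate each candidate on input a=0, b=0:
  N1 inverted output: N1=1 [inverted output], N2=1, N3=1, N4=1 → 1 — matches
  N3 inverted output: N1=0, N2=1, N3=0 [inverted output], N4=0 → 0 — eliminated
  N3 stuck-at-0: N1=0, N2=1, N3=0 [stuck-at-0], N4=0 → 0 — eliminated
  N1 stuck-at-0: N1=0 [stuck-at-0], N2=1, N3=1, N4=0 → 0 — eliminated
Only N1 inverted output reproduces the observed 1.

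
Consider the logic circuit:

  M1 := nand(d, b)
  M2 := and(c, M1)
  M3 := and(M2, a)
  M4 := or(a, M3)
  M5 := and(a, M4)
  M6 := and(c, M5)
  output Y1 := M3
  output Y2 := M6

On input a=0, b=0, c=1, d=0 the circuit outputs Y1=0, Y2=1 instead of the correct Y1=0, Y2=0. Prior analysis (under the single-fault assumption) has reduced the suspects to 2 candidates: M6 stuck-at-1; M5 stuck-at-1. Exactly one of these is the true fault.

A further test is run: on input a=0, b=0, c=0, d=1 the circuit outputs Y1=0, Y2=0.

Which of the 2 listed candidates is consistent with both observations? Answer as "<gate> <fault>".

M5 stuck-at-1

Evaluate each candidate on input a=0, b=0, c=0, d=1:
  M6 stuck-at-1: M1=1, M2=0, M3=0, M4=0, M5=0, M6=1 [stuck-at-1] → Y1=0, Y2=1 — eliminated
  M5 stuck-at-1: M1=1, M2=0, M3=0, M4=0, M5=1 [stuck-at-1], M6=0 → Y1=0, Y2=0 — matches
Only M5 stuck-at-1 reproduces the observed Y1=0, Y2=0.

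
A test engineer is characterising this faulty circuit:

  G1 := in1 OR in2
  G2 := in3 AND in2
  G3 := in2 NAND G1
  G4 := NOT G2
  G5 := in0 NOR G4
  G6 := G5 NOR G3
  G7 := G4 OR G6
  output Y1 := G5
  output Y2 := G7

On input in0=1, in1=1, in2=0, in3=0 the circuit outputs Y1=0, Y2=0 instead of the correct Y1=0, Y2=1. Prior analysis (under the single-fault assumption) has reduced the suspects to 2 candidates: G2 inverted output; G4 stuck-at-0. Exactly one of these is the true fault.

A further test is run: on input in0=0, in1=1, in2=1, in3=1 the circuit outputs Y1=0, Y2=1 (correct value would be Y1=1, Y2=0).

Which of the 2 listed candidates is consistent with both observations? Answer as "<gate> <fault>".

G2 inverted output

Evaluate each candidate on input in0=0, in1=1, in2=1, in3=1:
  G2 inverted output: G1=1, G2=0 [inverted output], G3=0, G4=1, G5=0, G6=1, G7=1 → Y1=0, Y2=1 — matches
  G4 stuck-at-0: G1=1, G2=1, G3=0, G4=0 [stuck-at-0], G5=1, G6=0, G7=0 → Y1=1, Y2=0 — eliminated
Only G2 inverted output reproduces the observed Y1=0, Y2=1.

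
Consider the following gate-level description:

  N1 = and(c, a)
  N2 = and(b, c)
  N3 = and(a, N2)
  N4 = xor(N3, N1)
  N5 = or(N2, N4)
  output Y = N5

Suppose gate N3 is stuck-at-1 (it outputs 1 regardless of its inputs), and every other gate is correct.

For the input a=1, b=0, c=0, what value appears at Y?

1

Propagate with N3 forced: N1=0, N2=0, N3=1 [stuck-at-1], N4=1, N5=1.
So Y = 1. (Without the fault it would be 0.)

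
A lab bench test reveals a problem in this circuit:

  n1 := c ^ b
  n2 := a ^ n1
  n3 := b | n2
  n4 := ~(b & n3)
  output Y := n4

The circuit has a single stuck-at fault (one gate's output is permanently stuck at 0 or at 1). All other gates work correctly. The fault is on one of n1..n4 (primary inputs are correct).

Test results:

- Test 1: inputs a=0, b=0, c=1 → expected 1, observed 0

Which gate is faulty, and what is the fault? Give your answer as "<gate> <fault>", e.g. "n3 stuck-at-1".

Fault-free values for test 1 (a=0, b=0, c=1): n1=1, n2=1, n3=1, n4=1, giving Y=1. Observed 0.
Test 1: faults giving observed 0 are {n4 stuck-at-0}.
Only n4 stuck-at-0 is consistent with every test.

n4 stuck-at-0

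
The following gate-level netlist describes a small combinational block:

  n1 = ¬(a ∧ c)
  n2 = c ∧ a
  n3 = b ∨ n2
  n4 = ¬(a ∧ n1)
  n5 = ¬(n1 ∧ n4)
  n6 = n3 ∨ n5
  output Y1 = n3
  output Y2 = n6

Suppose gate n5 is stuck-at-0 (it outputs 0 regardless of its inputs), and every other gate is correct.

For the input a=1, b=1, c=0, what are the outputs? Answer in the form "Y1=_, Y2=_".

Propagate with n5 forced: n1=1, n2=0, n3=1, n4=0, n5=0 [stuck-at-0], n6=1.
So the outputs are Y1=1, Y2=1. (Same as the fault-free value — the fault is masked on this input.)

Y1=1, Y2=1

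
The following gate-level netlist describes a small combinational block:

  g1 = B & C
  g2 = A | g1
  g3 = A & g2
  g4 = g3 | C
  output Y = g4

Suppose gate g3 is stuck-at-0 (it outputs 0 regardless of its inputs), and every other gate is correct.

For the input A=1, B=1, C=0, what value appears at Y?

Propagate with g3 forced: g1=0, g2=1, g3=0 [stuck-at-0], g4=0.
So Y = 0. (Without the fault it would be 1.)

0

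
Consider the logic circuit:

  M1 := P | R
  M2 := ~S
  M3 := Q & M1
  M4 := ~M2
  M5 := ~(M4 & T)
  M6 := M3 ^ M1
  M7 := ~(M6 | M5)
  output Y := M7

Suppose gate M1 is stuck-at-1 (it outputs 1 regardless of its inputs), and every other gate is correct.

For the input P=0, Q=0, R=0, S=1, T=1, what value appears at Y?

Propagate with M1 forced: M1=1 [stuck-at-1], M2=0, M3=0, M4=1, M5=0, M6=1, M7=0.
So Y = 0. (Without the fault it would be 1.)

0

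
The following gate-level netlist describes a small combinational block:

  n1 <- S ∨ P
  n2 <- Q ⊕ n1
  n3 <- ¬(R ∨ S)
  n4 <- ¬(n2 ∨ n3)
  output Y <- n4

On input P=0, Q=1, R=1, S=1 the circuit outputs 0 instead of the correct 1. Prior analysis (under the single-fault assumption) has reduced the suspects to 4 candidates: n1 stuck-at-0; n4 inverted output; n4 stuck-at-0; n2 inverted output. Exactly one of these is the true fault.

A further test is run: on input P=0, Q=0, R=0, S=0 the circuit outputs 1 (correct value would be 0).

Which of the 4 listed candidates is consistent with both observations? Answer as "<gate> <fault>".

Evaluate each candidate on input P=0, Q=0, R=0, S=0:
  n1 stuck-at-0: n1=0 [stuck-at-0], n2=0, n3=1, n4=0 → 0 — eliminated
  n4 inverted output: n1=0, n2=0, n3=1, n4=1 [inverted output] → 1 — matches
  n4 stuck-at-0: n1=0, n2=0, n3=1, n4=0 [stuck-at-0] → 0 — eliminated
  n2 inverted output: n1=0, n2=1 [inverted output], n3=1, n4=0 → 0 — eliminated
Only n4 inverted output reproduces the observed 1.

n4 inverted output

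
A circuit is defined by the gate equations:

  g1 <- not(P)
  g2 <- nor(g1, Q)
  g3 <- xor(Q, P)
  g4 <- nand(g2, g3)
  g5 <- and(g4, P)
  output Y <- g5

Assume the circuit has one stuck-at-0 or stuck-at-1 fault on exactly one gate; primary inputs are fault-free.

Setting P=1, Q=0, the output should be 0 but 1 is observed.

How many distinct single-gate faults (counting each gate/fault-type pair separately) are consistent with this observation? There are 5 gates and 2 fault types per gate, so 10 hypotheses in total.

5

Fault-free: g1=0, g2=1, g3=1, g4=0, g5=0 → 0. Observed 1.
  g1 stuck-at-0: output 0 ✗
  g1 stuck-at-1: output 1 ✓
  g2 stuck-at-0: output 1 ✓
  g2 stuck-at-1: output 0 ✗
  g3 stuck-at-0: output 1 ✓
  g3 stuck-at-1: output 0 ✗
  g4 stuck-at-0: output 0 ✗
  g4 stuck-at-1: output 1 ✓
  g5 stuck-at-0: output 0 ✗
  g5 stuck-at-1: output 1 ✓
Consistent faults: {g1 stuck-at-1, g2 stuck-at-0, g3 stuck-at-0, g4 stuck-at-1, g5 stuck-at-1} — 5 in all.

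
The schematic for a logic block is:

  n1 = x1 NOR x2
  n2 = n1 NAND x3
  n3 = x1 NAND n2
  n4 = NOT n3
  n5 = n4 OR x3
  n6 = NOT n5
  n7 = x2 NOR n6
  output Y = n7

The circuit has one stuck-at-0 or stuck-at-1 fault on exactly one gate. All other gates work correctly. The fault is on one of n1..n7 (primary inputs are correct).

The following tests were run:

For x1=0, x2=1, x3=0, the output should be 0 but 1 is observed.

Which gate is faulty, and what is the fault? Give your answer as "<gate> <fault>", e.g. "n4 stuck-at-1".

Fault-free values for test 1 (x1=0, x2=1, x3=0): n1=0, n2=1, n3=1, n4=0, n5=0, n6=1, n7=0, giving Y=0. Observed 1.
Test 1: faults giving observed 1 are {n7 stuck-at-1}.
Only n7 stuck-at-1 is consistent with every test.

n7 stuck-at-1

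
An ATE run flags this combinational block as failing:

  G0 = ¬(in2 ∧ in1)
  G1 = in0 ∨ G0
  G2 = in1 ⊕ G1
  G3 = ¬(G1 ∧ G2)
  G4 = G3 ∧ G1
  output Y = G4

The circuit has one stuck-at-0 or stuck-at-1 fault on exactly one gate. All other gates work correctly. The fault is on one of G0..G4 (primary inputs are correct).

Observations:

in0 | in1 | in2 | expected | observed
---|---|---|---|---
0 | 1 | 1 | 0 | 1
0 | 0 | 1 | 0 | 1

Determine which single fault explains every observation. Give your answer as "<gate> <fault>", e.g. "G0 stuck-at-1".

Fault-free values for test 1 (in0=0, in1=1, in2=1): G0=0, G1=0, G2=1, G3=1, G4=0, giving Y=0. Observed 1.
Test 1: faults giving observed 1 are {G0 stuck-at-1, G1 stuck-at-1, G4 stuck-at-1}.
Test 2 (in0=0, in1=0, in2=1): fault-free G0=1, G1=1, G2=1, G3=0, G4=0 → 0; observed 1. Eliminates G0 stuck-at-1, G1 stuck-at-1.
Only G4 stuck-at-1 is consistent with every test.

G4 stuck-at-1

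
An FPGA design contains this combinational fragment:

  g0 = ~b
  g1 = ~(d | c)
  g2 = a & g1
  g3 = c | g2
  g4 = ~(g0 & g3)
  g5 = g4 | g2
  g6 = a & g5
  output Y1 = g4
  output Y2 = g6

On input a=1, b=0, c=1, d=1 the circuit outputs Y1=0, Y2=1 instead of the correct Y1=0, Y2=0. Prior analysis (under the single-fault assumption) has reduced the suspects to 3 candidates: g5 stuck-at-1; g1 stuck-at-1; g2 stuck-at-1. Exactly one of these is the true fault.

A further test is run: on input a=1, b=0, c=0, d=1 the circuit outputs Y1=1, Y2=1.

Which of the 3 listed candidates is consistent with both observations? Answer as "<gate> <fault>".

g5 stuck-at-1

Evaluate each candidate on input a=1, b=0, c=0, d=1:
  g5 stuck-at-1: g0=1, g1=0, g2=0, g3=0, g4=1, g5=1 [stuck-at-1], g6=1 → Y1=1, Y2=1 — matches
  g1 stuck-at-1: g0=1, g1=1 [stuck-at-1], g2=1, g3=1, g4=0, g5=1, g6=1 → Y1=0, Y2=1 — eliminated
  g2 stuck-at-1: g0=1, g1=0, g2=1 [stuck-at-1], g3=1, g4=0, g5=1, g6=1 → Y1=0, Y2=1 — eliminated
Only g5 stuck-at-1 reproduces the observed Y1=1, Y2=1.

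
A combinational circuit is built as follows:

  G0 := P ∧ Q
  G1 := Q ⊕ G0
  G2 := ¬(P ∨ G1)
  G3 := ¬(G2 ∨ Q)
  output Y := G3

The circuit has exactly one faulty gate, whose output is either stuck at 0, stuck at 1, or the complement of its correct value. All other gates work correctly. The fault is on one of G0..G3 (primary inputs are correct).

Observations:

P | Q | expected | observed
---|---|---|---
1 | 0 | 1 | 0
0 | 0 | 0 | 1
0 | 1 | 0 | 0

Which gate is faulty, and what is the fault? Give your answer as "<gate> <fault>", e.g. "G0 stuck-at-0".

Fault-free values for test 1 (P=1, Q=0): G0=0, G1=0, G2=0, G3=1, giving Y=1. Observed 0.
Test 1: faults giving observed 0 are {G2 stuck-at-1, G2 inverted output, G3 stuck-at-0, G3 inverted output}.
Test 2 (P=0, Q=0): fault-free G0=0, G1=0, G2=1, G3=0 → 0; observed 1. Eliminates G2 stuck-at-1, G3 stuck-at-0.
Test 3 (P=0, Q=1): fault-free G0=0, G1=1, G2=0, G3=0 → 0; observed 0. Eliminates G3 inverted output.
Only G2 inverted output is consistent with every test.

G2 inverted output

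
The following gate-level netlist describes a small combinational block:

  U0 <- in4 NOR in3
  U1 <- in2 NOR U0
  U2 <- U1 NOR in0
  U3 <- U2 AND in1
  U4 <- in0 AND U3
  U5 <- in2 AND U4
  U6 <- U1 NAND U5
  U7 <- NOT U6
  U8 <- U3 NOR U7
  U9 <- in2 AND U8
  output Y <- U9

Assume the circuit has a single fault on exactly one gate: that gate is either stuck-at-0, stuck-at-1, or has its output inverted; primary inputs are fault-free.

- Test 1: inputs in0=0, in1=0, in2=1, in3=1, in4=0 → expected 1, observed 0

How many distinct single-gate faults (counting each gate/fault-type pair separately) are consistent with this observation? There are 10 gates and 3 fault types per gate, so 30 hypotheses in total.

Fault-free: U0=0, U1=0, U2=1, U3=0, U4=0, U5=0, U6=1, U7=0, U8=1, U9=1 → 1. Observed 0.
  U0: none of the 3 fault types match ✗
  U1: none of the 3 fault types match ✗
  U2: none of the 3 fault types match ✗
  U3: stuck-at-1, inverted output ✓; others ✗
  U4: none of the 3 fault types match ✗
  U5: none of the 3 fault types match ✗
  U6: stuck-at-0, inverted output ✓; others ✗
  U7: stuck-at-1, inverted output ✓; others ✗
  U8: stuck-at-0, inverted output ✓; others ✗
  U9: stuck-at-0, inverted output ✓; others ✗
Consistent faults: {U3 stuck-at-1, U3 inverted output, U6 stuck-at-0, U6 inverted output, U7 stuck-at-1, U7 inverted output, U8 stuck-at-0, U8 inverted output, U9 stuck-at-0, U9 inverted output} — 10 in all.

10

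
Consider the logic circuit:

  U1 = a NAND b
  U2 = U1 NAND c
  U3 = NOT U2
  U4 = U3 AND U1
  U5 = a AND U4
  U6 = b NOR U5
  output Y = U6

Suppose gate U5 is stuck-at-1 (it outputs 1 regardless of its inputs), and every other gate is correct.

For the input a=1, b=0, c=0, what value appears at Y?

0

Propagate with U5 forced: U1=1, U2=1, U3=0, U4=0, U5=1 [stuck-at-1], U6=0.
So Y = 0. (Without the fault it would be 1.)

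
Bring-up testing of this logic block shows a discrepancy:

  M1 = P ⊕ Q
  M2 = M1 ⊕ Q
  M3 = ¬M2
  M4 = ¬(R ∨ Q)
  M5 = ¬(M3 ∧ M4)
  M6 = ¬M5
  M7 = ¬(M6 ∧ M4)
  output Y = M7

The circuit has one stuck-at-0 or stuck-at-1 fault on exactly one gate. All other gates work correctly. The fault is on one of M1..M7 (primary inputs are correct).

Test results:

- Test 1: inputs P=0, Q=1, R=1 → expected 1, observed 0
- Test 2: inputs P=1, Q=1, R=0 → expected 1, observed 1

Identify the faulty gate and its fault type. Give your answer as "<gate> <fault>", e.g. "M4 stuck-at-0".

Fault-free values for test 1 (P=0, Q=1, R=1): M1=1, M2=0, M3=1, M4=0, M5=1, M6=0, M7=1, giving Y=1. Observed 0.
Test 1: faults giving observed 0 are {M4 stuck-at-1, M7 stuck-at-0}.
Test 2 (P=1, Q=1, R=0): fault-free M1=0, M2=1, M3=0, M4=0, M5=1, M6=0, M7=1 → 1; observed 1. Eliminates M7 stuck-at-0.
Only M4 stuck-at-1 is consistent with every test.

M4 stuck-at-1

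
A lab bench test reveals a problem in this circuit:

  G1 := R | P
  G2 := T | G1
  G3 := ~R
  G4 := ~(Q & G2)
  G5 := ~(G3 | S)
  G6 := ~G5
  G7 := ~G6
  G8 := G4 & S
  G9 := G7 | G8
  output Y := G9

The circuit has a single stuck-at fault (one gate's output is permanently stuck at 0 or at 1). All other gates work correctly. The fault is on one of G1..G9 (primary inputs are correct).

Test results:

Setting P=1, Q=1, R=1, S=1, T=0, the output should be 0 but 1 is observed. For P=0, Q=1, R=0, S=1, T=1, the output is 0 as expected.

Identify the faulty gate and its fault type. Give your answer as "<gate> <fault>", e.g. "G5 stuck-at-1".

Fault-free values for test 1 (P=1, Q=1, R=1, S=1, T=0): G1=1, G2=1, G3=0, G4=0, G5=0, G6=1, G7=0, G8=0, G9=0, giving Y=0. Observed 1.
Test 1: faults giving observed 1 are {G1 stuck-at-0, G2 stuck-at-0, G4 stuck-at-1, G5 stuck-at-1, G6 stuck-at-0, G7 stuck-at-1, G8 stuck-at-1, G9 stuck-at-1}.
Test 2 (P=0, Q=1, R=0, S=1, T=1): fault-free G1=0, G2=1, G3=1, G4=0, G5=0, G6=1, G7=0, G8=0, G9=0 → 0; observed 0. Eliminates G2 stuck-at-0, G4 stuck-at-1, G5 stuck-at-1, G6 stuck-at-0, G7 stuck-at-1, G8 stuck-at-1, G9 stuck-at-1.
Only G1 stuck-at-0 is consistent with every test.

G1 stuck-at-0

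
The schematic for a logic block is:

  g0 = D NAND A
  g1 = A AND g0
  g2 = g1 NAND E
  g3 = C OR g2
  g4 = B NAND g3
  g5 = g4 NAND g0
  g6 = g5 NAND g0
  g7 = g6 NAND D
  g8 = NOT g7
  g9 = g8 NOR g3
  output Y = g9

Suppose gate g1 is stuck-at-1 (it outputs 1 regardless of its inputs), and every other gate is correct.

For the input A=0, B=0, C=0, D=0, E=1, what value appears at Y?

Propagate with g1 forced: g0=1, g1=1 [stuck-at-1], g2=0, g3=0, g4=1, g5=0, g6=1, g7=1, g8=0, g9=1.
So Y = 1. (Without the fault it would be 0.)

1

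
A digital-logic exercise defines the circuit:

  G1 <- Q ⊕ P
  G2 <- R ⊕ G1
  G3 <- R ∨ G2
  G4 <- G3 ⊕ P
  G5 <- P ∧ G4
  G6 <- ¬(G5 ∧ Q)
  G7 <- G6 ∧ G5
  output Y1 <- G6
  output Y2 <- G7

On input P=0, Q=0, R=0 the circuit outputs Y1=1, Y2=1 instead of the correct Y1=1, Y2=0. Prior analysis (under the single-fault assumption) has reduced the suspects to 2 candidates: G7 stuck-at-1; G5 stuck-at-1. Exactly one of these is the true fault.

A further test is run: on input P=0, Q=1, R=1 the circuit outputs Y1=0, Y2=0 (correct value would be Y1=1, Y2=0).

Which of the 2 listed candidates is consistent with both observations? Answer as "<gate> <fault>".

Evaluate each candidate on input P=0, Q=1, R=1:
  G7 stuck-at-1: G1=1, G2=0, G3=1, G4=1, G5=0, G6=1, G7=1 [stuck-at-1] → Y1=1, Y2=1 — eliminated
  G5 stuck-at-1: G1=1, G2=0, G3=1, G4=1, G5=1 [stuck-at-1], G6=0, G7=0 → Y1=0, Y2=0 — matches
Only G5 stuck-at-1 reproduces the observed Y1=0, Y2=0.

G5 stuck-at-1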